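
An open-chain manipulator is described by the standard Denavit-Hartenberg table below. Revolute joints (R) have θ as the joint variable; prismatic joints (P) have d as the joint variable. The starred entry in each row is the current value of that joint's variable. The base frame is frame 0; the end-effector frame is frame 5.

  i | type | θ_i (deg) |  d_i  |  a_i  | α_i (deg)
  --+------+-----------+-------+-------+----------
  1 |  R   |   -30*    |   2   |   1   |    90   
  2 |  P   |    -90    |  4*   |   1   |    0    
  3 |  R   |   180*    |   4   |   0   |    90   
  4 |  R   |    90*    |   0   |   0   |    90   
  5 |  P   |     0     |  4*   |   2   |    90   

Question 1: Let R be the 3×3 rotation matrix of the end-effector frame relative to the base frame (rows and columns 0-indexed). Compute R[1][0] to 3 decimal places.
End-effector x-axis (col 0 of R) = (-0.5000,-0.8660,0.0000)
R[1][0] = -0.8660

-0.866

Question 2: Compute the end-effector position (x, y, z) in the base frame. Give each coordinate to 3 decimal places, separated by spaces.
after link 1: o_1 = (0.8660, -0.5000, 2.0000)
after link 2: o_2 = (-1.1340, -3.9641, 1.0000)
after link 3: o_3 = (-3.1340, -7.4282, 1.0000)
after link 4: o_4 = (-3.1340, -7.4282, 1.0000)
after link 5: o_5 = (-4.1340, -9.1603, 5.0000)

-4.134 -9.160 5.000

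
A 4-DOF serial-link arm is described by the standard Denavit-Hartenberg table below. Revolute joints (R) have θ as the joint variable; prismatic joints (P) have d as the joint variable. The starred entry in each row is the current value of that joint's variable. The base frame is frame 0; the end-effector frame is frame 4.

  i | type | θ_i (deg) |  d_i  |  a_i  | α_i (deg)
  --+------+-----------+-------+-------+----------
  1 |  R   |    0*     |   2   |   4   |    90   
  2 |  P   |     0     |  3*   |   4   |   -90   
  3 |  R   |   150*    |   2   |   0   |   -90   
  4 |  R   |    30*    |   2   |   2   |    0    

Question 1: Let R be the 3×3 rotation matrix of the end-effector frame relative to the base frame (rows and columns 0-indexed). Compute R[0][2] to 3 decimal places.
-0.500

End-effector z-axis (col 2 of R) = (-0.5000,-0.8660,0.0000)
R[0][2] = -0.5000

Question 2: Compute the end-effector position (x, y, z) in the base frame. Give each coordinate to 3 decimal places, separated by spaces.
5.500 -3.866 3.000

after link 1: o_1 = (4.0000, 0.0000, 2.0000)
after link 2: o_2 = (8.0000, -3.0000, 2.0000)
after link 3: o_3 = (8.0000, -3.0000, 4.0000)
after link 4: o_4 = (5.5000, -3.8660, 3.0000)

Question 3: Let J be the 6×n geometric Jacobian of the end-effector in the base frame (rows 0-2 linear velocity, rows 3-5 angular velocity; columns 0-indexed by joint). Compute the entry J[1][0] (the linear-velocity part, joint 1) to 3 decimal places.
axis z_0 = ẑ; lever o_n−o_0 = (5.5000,-3.8660,3.0000)
cross product → J_v[:, 0] = (3.8660,5.5000,-0.0000)
J_ω[:, 0] = z_0
entry J[1][0] = 5.5000

5.500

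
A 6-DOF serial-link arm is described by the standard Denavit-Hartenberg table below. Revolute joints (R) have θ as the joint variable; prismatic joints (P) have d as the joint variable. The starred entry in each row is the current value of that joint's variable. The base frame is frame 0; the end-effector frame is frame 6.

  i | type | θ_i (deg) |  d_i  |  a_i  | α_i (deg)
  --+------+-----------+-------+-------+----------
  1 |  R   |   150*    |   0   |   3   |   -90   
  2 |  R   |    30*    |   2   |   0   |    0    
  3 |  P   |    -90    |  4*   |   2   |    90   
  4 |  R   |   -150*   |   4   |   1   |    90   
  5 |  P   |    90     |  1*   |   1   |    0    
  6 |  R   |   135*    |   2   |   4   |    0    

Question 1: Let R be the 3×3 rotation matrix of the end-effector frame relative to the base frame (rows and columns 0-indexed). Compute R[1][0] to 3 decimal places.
End-effector x-axis (col 0 of R) = (-0.9723,0.1531,0.1768)
R[1][0] = 0.1531

0.153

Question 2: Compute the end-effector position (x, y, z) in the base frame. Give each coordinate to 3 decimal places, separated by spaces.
after link 1: o_1 = (-2.5981, 1.5000, 0.0000)
after link 2: o_2 = (-3.5981, -0.2321, 0.0000)
after link 3: o_3 = (-6.4641, -3.1962, 1.7321)
after link 4: o_4 = (-2.8391, -4.7117, 2.9821)
after link 5: o_5 = (-2.3056, -6.0197, 3.0490)
after link 6: o_6 = (-6.6277, -7.1573, 2.8901)

-6.628 -7.157 2.890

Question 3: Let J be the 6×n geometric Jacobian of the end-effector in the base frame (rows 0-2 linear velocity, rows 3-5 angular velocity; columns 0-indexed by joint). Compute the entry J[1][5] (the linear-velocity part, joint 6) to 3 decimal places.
axis z_5 = (-0.2165,-0.8750,-0.4330); lever o_n−o_5 = (-4.3221,-1.1376,-0.1589)
cross product → J_v[:, 5] = (-0.3536,1.8371,-3.5355)
J_ω[:, 5] = z_5
entry J[1][5] = 1.8371

1.837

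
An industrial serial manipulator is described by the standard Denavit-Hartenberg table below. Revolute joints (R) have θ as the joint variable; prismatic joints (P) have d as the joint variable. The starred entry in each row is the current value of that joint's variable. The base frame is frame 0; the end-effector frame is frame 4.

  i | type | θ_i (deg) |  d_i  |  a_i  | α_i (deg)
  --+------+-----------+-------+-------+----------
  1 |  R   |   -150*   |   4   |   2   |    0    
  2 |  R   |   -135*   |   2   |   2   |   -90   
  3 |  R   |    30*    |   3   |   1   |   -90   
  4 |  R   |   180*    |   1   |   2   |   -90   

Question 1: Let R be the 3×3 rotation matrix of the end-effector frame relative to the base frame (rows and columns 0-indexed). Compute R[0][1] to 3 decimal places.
0.129

End-effector y-axis (col 1 of R) = (0.1294,0.4830,0.8660)
R[0][1] = 0.1294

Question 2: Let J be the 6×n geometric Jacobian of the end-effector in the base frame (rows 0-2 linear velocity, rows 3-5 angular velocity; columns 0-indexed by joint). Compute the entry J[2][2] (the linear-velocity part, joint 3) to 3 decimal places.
axis z_2 = (-0.9659,0.2588,0.0000); lever o_n−o_2 = (-3.2513,-0.5430,-0.3660)
cross product → J_v[:, 2] = (-0.0947,-0.3536,1.3660)
J_ω[:, 2] = z_2
entry J[2][2] = 1.3660

1.366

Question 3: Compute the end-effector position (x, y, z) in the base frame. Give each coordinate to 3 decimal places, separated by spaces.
after link 1: o_1 = (-1.7321, -1.0000, 4.0000)
after link 2: o_2 = (-1.2144, 0.9319, 6.0000)
after link 3: o_3 = (-3.8880, 2.5448, 5.5000)
after link 4: o_4 = (-4.4657, 0.3888, 5.6340)

-4.466 0.389 5.634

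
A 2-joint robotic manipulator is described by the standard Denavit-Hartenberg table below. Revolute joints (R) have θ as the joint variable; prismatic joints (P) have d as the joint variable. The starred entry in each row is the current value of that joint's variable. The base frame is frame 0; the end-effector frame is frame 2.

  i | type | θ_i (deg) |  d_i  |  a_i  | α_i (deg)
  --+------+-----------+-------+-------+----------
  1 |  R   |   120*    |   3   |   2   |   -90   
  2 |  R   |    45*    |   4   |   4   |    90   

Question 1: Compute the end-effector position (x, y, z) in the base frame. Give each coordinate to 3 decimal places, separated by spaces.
after link 1: o_1 = (-1.0000, 1.7321, 3.0000)
after link 2: o_2 = (-5.8783, 2.1815, 0.1716)

-5.878 2.182 0.172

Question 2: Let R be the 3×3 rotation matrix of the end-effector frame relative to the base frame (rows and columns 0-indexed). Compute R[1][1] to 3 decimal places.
-0.500

End-effector y-axis (col 1 of R) = (-0.8660,-0.5000,0.0000)
R[1][1] = -0.5000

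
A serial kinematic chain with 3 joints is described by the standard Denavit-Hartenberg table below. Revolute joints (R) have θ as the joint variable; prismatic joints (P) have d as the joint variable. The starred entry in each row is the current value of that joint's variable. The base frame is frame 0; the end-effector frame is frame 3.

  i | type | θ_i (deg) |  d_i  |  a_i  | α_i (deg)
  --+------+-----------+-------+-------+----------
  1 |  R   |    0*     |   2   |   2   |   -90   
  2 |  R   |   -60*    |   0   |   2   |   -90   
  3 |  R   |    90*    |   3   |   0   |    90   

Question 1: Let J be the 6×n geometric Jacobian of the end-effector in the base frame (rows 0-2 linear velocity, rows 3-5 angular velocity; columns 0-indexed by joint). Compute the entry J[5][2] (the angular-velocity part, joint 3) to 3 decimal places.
-0.500

axis z_2 = (0.8660,0.0000,-0.5000); lever o_n−o_2 = (2.5981,0.0000,-1.5000)
cross product → J_v[:, 2] = (-0.0000,0.0000,-0.0000)
J_ω[:, 2] = z_2
entry J[5][2] = -0.5000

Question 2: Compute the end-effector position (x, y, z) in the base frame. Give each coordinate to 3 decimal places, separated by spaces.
after link 1: o_1 = (2.0000, 0.0000, 2.0000)
after link 2: o_2 = (3.0000, -0.0000, 3.7321)
after link 3: o_3 = (5.5981, 0.0000, 2.2321)

5.598 0.000 2.232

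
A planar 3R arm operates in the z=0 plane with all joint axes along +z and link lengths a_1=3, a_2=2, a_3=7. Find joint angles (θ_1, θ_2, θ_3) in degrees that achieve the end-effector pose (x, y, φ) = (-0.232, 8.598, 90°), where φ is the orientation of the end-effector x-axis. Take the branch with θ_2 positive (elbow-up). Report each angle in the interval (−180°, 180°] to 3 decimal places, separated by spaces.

60.000 150.003 -120.002

wrist centre = target − a_3·(cos φ, sin φ) = (-0.2320, 1.5980)
cos θ_2 = (2.6074−3²−2²)/(2·3·2) = -0.8660; θ_2 = 150.0026° (elbow-up)
β = atan2(1.5980,-0.2320) = 98.2606°; ψ = atan2(0.9999,1.2679) = 38.2608°
θ_1 = β − ψ = 59.9998°
θ_3 = φ − θ_1 − θ_2 = -120.0023° (wrapped to (-180°,180°])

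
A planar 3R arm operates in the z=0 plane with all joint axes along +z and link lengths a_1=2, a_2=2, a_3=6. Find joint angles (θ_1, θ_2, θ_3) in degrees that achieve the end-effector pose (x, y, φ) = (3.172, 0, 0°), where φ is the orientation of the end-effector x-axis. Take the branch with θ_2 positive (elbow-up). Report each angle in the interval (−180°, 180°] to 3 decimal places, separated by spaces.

134.991 90.017 134.991

wrist centre = target − a_3·(cos φ, sin φ) = (-2.8280, 0.0000)
cos θ_2 = (7.9976−2²−2²)/(2·2·2) = -0.0003; θ_2 = 90.0173° (elbow-up)
β = atan2(0.0000,-2.8280) = 180.0000°; ψ = atan2(2.0000,1.9994) = 45.0087°
θ_1 = β − ψ = 134.9913°
θ_3 = φ − θ_1 − θ_2 = 134.9913° (wrapped to (-180°,180°])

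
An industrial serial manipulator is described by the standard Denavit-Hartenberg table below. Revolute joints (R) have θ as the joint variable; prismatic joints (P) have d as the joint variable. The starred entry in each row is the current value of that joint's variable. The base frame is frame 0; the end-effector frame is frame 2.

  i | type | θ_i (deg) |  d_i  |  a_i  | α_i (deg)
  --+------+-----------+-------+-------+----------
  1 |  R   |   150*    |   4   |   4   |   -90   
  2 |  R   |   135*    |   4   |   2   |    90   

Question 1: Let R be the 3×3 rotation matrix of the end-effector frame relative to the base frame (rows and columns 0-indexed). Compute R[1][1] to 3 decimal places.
End-effector y-axis (col 1 of R) = (-0.5000,-0.8660,0.0000)
R[1][1] = -0.8660

-0.866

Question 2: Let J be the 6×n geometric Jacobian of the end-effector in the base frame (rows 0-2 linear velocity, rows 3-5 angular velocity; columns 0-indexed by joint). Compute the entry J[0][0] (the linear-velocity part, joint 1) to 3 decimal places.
2.171

axis z_0 = ẑ; lever o_n−o_0 = (-4.2394,-2.1712,2.5858)
cross product → J_v[:, 0] = (2.1712,-4.2394,0.0000)
J_ω[:, 0] = z_0
entry J[0][0] = 2.1712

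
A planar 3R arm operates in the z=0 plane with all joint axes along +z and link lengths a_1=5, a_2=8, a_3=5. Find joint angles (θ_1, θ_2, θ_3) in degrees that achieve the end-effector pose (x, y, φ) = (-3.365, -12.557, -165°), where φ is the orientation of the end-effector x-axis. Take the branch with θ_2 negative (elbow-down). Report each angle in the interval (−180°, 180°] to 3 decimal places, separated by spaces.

wrist centre = target − a_3·(cos φ, sin φ) = (1.4646, -11.2629)
cos θ_2 = (128.9982−5²−8²)/(2·5·8) = 0.5000; θ_2 = -60.0015° (elbow-down)
β = atan2(-11.2629,1.4646) = -82.5908°; ψ = atan2(-6.9283,8.9998) = -37.5901°
θ_1 = β − ψ = -45.0008°
θ_3 = φ − θ_1 − θ_2 = -59.9977° (wrapped to (-180°,180°])

-45.001 -60.002 -59.998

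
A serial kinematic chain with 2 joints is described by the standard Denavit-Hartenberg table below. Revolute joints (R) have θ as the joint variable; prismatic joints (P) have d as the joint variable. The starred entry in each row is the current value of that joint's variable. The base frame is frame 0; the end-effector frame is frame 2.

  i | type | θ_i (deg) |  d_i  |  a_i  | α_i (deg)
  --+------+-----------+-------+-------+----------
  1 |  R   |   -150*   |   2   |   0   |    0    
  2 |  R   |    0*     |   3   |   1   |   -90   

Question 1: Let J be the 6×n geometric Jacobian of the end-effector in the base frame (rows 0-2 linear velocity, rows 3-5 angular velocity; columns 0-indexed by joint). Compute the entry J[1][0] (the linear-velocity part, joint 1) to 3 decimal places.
axis z_0 = ẑ; lever o_n−o_0 = (-0.8660,-0.5000,5.0000)
cross product → J_v[:, 0] = (0.5000,-0.8660,0.0000)
J_ω[:, 0] = z_0
entry J[1][0] = -0.8660

-0.866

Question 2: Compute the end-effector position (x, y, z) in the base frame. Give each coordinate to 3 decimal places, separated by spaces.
after link 1: o_1 = (0.0000, 0.0000, 2.0000)
after link 2: o_2 = (-0.8660, -0.5000, 5.0000)

-0.866 -0.500 5.000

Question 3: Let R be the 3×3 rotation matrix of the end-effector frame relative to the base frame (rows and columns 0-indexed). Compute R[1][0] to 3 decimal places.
End-effector x-axis (col 0 of R) = (-0.8660,-0.5000,0.0000)
R[1][0] = -0.5000

-0.500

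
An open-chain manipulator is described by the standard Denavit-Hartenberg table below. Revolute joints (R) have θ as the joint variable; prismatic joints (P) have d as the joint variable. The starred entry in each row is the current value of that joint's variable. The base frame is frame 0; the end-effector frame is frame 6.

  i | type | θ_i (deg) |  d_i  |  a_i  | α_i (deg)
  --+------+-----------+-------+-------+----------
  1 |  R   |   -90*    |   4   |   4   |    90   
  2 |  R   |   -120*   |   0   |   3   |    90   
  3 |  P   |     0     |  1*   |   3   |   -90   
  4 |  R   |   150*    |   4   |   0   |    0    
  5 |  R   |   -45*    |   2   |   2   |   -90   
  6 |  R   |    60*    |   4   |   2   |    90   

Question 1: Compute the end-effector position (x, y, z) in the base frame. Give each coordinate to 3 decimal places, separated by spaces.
-4.268 -4.067 2.391

after link 1: o_1 = (0.0000, -4.0000, 4.0000)
after link 2: o_2 = (-0.0000, -2.5000, 1.4019)
after link 3: o_3 = (-0.0000, -0.1340, -0.6962)
after link 4: o_4 = (-4.0000, -0.1340, -0.6962)
after link 5: o_5 = (-6.0000, -2.0658, -1.2138)
after link 6: o_6 = (-4.2679, -4.0670, 2.3911)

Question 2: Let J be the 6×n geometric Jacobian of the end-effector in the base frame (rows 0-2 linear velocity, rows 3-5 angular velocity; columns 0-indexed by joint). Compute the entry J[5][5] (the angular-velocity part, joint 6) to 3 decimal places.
0.966

axis z_5 = (0.0000,-0.2588,0.9659); lever o_n−o_5 = (1.7321,-2.0012,3.6049)
cross product → J_v[:, 5] = (1.0000,1.6730,0.4483)
J_ω[:, 5] = z_5
entry J[5][5] = 0.9659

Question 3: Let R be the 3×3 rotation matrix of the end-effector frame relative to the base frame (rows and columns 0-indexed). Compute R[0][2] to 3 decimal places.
End-effector z-axis (col 2 of R) = (-0.5000,-0.8365,-0.2241)
R[0][2] = -0.5000

-0.500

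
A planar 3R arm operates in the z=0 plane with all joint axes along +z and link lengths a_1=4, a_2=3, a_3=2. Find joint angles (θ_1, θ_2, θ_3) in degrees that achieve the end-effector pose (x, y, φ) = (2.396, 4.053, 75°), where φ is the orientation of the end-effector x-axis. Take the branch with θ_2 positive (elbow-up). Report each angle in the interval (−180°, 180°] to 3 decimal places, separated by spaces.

wrist centre = target − a_3·(cos φ, sin φ) = (1.8784, 2.1211)
cos θ_2 = (8.0275−4²−3²)/(2·4·3) = -0.7072; θ_2 = 135.0065° (elbow-up)
β = atan2(2.1211,1.8784) = 48.4738°; ψ = atan2(2.1211,1.8784) = 48.4717°
θ_1 = β − ψ = 0.0021°
θ_3 = φ − θ_1 − θ_2 = -60.0086° (wrapped to (-180°,180°])

0.002 135.006 -60.009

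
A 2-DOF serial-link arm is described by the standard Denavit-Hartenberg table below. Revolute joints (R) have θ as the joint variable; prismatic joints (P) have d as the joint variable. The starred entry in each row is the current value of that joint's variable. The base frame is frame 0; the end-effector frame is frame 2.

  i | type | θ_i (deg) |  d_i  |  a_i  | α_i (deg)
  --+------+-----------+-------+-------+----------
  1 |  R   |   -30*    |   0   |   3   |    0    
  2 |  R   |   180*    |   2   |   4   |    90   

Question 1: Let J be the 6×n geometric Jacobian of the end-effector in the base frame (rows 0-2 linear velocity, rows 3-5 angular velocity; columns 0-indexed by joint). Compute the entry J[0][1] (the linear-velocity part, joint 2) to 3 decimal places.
axis z_1 = (0.0000,0.0000,1.0000); lever o_n−o_1 = (-3.4641,2.0000,2.0000)
cross product → J_v[:, 1] = (-2.0000,-3.4641,0.0000)
J_ω[:, 1] = z_1
entry J[0][1] = -2.0000

-2.000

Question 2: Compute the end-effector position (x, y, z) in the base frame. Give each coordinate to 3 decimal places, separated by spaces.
after link 1: o_1 = (2.5981, -1.5000, 0.0000)
after link 2: o_2 = (-0.8660, 0.5000, 2.0000)

-0.866 0.500 2.000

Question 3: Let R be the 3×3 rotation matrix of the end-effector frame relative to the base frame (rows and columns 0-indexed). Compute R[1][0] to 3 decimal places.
End-effector x-axis (col 0 of R) = (-0.8660,0.5000,0.0000)
R[1][0] = 0.5000

0.500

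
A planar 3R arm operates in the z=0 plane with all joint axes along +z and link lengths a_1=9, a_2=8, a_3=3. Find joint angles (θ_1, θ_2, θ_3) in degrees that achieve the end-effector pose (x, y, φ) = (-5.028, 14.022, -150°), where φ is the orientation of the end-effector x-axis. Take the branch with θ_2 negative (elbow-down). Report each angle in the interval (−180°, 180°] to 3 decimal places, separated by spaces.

119.998 -44.992 134.994

wrist centre = target − a_3·(cos φ, sin φ) = (-2.4299, 15.5220)
cos θ_2 = (246.8370−9²−8²)/(2·9·8) = 0.7072; θ_2 = -44.9923° (elbow-down)
β = atan2(15.5220,-2.4299) = 98.8973°; ψ = atan2(-5.6561,14.6576) = -21.1007°
θ_1 = β − ψ = 119.9979°
θ_3 = φ − θ_1 − θ_2 = 134.9944° (wrapped to (-180°,180°])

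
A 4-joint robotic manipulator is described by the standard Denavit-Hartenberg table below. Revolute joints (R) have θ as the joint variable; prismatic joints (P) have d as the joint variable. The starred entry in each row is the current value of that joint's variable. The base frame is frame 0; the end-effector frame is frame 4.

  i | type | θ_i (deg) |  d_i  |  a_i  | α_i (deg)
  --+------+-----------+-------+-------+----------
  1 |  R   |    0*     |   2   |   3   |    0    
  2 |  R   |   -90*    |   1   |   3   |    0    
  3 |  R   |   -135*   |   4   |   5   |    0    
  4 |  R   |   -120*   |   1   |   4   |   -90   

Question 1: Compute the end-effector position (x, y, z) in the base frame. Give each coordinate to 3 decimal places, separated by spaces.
after link 1: o_1 = (3.0000, 0.0000, 2.0000)
after link 2: o_2 = (3.0000, -3.0000, 3.0000)
after link 3: o_3 = (-0.5355, 0.5355, 7.0000)
after link 4: o_4 = (3.3282, 1.5708, 8.0000)

3.328 1.571 8.000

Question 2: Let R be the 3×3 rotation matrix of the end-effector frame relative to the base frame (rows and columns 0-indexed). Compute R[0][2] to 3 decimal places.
End-effector z-axis (col 2 of R) = (-0.2588,0.9659,0.0000)
R[0][2] = -0.2588

-0.259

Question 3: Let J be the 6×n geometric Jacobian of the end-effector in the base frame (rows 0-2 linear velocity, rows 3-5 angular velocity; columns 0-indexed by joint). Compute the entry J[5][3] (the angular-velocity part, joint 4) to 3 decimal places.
axis z_3 = (0.0000,0.0000,1.0000); lever o_n−o_3 = (3.8637,1.0353,1.0000)
cross product → J_v[:, 3] = (-1.0353,3.8637,0.0000)
J_ω[:, 3] = z_3
entry J[5][3] = 1.0000

1.000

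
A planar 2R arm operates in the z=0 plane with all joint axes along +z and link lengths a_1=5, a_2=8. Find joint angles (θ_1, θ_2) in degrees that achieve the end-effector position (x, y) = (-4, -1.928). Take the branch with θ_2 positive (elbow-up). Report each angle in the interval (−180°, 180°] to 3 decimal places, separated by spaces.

89.996 150.001

cos θ_2 = (19.7172−5²−8²)/(2·5·8) = -0.8660; θ_2 = 150.0011° (elbow-up)
β = atan2(-1.9280,-4.0000) = -154.2659°; ψ = atan2(3.9999,-1.9283) = 115.7381°
θ_1 = β − ψ = -270.0040°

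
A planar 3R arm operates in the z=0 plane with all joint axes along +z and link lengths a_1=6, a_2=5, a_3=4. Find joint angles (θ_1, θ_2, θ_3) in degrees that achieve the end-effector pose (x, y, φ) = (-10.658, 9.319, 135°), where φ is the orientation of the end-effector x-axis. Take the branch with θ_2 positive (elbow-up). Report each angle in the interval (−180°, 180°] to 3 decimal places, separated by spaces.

wrist centre = target − a_3·(cos φ, sin φ) = (-7.8296, 6.4906)
cos θ_2 = (103.4297−6²−5²)/(2·6·5) = 0.7072; θ_2 = 44.9955° (elbow-up)
β = atan2(6.4906,-7.8296) = 140.3419°; ψ = atan2(3.5353,9.5358) = 20.3415°
θ_1 = β − ψ = 120.0004°
θ_3 = φ − θ_1 − θ_2 = -29.9959° (wrapped to (-180°,180°])

120.000 44.995 -29.996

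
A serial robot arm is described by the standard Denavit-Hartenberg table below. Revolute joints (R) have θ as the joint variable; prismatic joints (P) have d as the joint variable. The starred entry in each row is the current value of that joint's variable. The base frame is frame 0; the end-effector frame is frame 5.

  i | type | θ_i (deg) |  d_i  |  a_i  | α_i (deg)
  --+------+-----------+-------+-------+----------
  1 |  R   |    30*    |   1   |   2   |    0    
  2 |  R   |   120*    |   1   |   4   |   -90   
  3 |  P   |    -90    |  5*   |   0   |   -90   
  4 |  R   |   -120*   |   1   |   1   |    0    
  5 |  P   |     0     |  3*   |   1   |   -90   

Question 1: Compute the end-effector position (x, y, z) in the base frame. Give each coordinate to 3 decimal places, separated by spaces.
-8.562 -0.830 1.000

after link 1: o_1 = (1.7321, 1.0000, 1.0000)
after link 2: o_2 = (-1.7321, 3.0000, 2.0000)
after link 3: o_3 = (-4.2321, -1.3301, 2.0000)
after link 4: o_4 = (-5.5311, -1.5801, 1.5000)
after link 5: o_5 = (-8.5622, -0.8301, 1.0000)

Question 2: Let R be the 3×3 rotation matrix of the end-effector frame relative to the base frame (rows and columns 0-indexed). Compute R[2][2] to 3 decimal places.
End-effector z-axis (col 2 of R) = (-0.2500,-0.4330,0.8660)
R[2][2] = 0.8660

0.866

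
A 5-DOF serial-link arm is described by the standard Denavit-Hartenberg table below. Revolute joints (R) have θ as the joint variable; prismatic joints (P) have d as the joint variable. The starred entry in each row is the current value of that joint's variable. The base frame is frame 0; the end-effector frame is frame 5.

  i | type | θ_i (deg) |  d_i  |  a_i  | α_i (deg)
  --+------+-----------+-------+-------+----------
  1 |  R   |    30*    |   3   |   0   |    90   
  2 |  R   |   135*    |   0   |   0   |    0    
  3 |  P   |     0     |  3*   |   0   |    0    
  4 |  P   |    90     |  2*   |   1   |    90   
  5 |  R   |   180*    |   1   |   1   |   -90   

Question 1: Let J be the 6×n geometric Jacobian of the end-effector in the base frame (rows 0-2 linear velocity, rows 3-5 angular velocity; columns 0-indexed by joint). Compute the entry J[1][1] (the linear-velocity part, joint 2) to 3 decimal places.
-0.354

axis z_1 = (0.5000,-0.8660,0.0000); lever o_n−o_1 = (1.8876,-4.6837,0.7071)
cross product → J_v[:, 1] = (-0.6124,-0.3536,-0.7071)
J_ω[:, 1] = z_1
entry J[1][1] = -0.3536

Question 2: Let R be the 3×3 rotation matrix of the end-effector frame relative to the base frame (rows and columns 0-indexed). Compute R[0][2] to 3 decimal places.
End-effector z-axis (col 2 of R) = (-0.5000,0.8660,0.0000)
R[0][2] = -0.5000

-0.500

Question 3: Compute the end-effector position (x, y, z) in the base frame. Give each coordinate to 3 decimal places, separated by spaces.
1.888 -4.684 3.707

after link 1: o_1 = (0.0000, 0.0000, 3.0000)
after link 2: o_2 = (0.0000, 0.0000, 3.0000)
after link 3: o_3 = (1.5000, -2.5981, 3.0000)
after link 4: o_4 = (1.8876, -4.6837, 2.2929)
after link 5: o_5 = (1.8876, -4.6837, 3.7071)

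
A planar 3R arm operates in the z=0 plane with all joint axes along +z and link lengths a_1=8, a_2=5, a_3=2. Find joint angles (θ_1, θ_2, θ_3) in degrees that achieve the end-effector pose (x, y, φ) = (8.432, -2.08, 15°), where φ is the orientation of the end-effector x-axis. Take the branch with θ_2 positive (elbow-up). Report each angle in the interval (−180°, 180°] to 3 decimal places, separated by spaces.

wrist centre = target − a_3·(cos φ, sin φ) = (6.5001, -2.5976)
cos θ_2 = (48.9997−8²−5²)/(2·8·5) = -0.5000; θ_2 = 120.0003° (elbow-up)
β = atan2(-2.5976,6.5001) = -21.7830°; ψ = atan2(4.3301,5.5000) = 38.2132°
θ_1 = β − ψ = -59.9962°
θ_3 = φ − θ_1 − θ_2 = -45.0040° (wrapped to (-180°,180°])

-59.996 120.000 -45.004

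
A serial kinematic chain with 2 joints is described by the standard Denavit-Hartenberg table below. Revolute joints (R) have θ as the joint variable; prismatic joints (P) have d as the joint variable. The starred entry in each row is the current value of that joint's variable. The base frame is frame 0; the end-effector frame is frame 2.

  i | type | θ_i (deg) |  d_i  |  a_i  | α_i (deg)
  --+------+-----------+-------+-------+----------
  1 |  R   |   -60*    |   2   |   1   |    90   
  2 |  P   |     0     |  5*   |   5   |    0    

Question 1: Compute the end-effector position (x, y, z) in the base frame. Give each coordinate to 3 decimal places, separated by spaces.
-1.330 -7.696 2.000

after link 1: o_1 = (0.5000, -0.8660, 2.0000)
after link 2: o_2 = (-1.3301, -7.6962, 2.0000)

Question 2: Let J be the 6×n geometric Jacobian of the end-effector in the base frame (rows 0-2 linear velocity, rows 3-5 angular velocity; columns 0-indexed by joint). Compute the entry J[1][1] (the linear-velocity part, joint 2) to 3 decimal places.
prismatic axis z_1 = (-0.8660,-0.5000,0.0000)
J_v[:, 1] = z_1; J_ω[:, 1] = (0,0,0)
entry J[1][1] = -0.5000

-0.500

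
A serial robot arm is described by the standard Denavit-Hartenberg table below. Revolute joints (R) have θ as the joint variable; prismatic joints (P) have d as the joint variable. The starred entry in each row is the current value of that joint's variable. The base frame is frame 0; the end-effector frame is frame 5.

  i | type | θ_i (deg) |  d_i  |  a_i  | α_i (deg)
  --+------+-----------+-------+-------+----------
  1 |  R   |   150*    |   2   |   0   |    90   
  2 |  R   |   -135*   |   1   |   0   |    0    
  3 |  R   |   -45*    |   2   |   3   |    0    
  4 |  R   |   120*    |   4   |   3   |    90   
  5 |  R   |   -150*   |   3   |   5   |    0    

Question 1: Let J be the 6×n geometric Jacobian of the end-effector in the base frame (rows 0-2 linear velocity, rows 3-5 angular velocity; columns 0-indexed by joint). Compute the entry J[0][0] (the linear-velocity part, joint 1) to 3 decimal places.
axis z_0 = ẑ; lever o_n−o_0 = (7.6740,0.7655,1.6519)
cross product → J_v[:, 0] = (-0.7655,7.6740,0.0000)
J_ω[:, 0] = z_0
entry J[0][0] = -0.7655

-0.766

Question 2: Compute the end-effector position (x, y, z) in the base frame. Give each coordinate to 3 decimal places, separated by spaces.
7.674 0.766 1.652

after link 1: o_1 = (0.0000, 0.0000, 2.0000)
after link 2: o_2 = (0.5000, 0.8660, 2.0000)
after link 3: o_3 = (4.0981, 1.0981, 2.0000)
after link 4: o_4 = (4.7990, 5.3122, -0.5981)
after link 5: o_5 = (7.6740, 0.7655, 1.6519)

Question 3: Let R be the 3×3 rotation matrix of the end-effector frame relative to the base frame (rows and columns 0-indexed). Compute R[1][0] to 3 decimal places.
End-effector x-axis (col 0 of R) = (0.1250,-0.6495,0.7500)
R[1][0] = -0.6495

-0.650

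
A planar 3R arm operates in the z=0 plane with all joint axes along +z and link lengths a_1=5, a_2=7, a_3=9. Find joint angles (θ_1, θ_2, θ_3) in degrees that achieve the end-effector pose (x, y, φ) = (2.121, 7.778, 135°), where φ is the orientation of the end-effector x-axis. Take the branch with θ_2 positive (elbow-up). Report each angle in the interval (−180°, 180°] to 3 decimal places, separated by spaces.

-45.004 90.005 89.999

wrist centre = target − a_3·(cos φ, sin φ) = (8.4850, 1.4140)
cos θ_2 = (73.9941−5²−7²)/(2·5·7) = -0.0001; θ_2 = 90.0049° (elbow-up)
β = atan2(1.4140,8.4850) = 9.4615°; ψ = atan2(7.0000,4.9994) = 54.4655°
θ_1 = β − ψ = -45.0040°
θ_3 = φ − θ_1 − θ_2 = 89.9992° (wrapped to (-180°,180°])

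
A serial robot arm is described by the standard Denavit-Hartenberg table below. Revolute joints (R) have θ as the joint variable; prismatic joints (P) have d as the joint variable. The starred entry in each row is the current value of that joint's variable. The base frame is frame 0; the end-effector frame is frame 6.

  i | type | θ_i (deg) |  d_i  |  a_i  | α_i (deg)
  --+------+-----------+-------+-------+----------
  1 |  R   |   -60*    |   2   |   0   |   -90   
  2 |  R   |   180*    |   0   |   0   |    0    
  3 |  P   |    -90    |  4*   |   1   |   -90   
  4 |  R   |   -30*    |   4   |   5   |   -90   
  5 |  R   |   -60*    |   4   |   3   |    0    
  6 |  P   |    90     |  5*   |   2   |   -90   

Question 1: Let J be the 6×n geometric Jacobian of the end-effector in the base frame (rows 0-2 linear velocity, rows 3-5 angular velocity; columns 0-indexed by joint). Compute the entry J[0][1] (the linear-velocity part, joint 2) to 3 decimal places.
-6.315

axis z_1 = (0.8660,0.5000,0.0000); lever o_n−o_1 = (-2.5204,5.0090,-12.6292)
cross product → J_v[:, 1] = (-6.3146,10.9372,5.5981)
J_ω[:, 1] = z_1
entry J[0][1] = -6.3146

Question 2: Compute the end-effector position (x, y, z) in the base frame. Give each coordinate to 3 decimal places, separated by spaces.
after link 1: o_1 = (0.0000, 0.0000, 2.0000)
after link 2: o_2 = (0.0000, 0.0000, 2.0000)
after link 3: o_3 = (3.4641, 2.0000, 1.0000)
after link 4: o_4 = (3.6292, 6.7141, -3.3301)
after link 5: o_5 = (-0.0204, 7.6071, -6.6292)
after link 6: o_6 = (-2.5204, 5.0090, -10.6292)

-2.520 5.009 -10.629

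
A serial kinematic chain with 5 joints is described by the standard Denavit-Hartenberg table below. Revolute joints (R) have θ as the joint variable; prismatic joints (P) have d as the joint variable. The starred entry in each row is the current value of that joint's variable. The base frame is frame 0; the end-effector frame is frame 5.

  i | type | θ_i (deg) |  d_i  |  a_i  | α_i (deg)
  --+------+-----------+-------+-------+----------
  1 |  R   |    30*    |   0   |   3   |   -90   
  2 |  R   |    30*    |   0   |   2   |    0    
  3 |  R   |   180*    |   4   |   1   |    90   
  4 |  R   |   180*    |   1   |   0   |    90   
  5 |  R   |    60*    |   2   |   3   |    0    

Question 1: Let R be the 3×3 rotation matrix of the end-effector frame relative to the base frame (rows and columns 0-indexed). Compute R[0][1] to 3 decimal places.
-0.866

End-effector y-axis (col 1 of R) = (-0.8660,-0.5000,-0.0000)
R[0][1] = -0.8660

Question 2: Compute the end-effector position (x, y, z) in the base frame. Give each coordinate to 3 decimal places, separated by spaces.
after link 1: o_1 = (2.5981, 1.5000, 0.0000)
after link 2: o_2 = (4.0981, 2.3660, -1.0000)
after link 3: o_3 = (1.3481, 5.3971, -0.5000)
after link 4: o_4 = (0.9151, 5.1471, -1.3660)
after link 5: o_5 = (-0.0849, 6.8792, -4.3660)

-0.085 6.879 -4.366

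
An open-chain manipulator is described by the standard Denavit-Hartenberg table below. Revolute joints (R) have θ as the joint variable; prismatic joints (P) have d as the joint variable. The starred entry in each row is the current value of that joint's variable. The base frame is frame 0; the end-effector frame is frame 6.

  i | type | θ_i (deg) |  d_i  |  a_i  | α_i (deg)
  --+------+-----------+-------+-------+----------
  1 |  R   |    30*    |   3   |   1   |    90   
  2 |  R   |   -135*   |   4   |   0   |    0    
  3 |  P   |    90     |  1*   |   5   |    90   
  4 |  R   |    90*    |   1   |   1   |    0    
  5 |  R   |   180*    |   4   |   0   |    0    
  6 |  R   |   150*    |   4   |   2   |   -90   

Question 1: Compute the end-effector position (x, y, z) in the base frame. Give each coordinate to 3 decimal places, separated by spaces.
after link 1: o_1 = (0.8660, 0.5000, 3.0000)
after link 2: o_2 = (2.8660, -2.9641, 3.0000)
after link 3: o_3 = (6.4279, -2.0624, -0.5355)
after link 4: o_4 = (6.3155, -3.2819, -1.2426)
after link 5: o_5 = (3.8660, -4.6962, -4.0711)
after link 6: o_6 = (2.8949, -7.2568, -7.6066)

2.895 -7.257 -7.607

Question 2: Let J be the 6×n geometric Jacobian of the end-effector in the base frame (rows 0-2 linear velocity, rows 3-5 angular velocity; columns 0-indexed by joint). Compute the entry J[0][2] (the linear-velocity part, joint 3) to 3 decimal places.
0.500

prismatic axis z_2 = (0.5000,-0.8660,0.0000)
J_v[:, 2] = z_2; J_ω[:, 2] = (0,0,0)
entry J[0][2] = 0.5000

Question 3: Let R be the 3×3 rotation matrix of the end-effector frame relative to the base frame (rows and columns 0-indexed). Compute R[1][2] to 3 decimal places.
End-effector z-axis (col 2 of R) = (-0.2803,-0.7392,0.6124)
R[1][2] = -0.7392

-0.739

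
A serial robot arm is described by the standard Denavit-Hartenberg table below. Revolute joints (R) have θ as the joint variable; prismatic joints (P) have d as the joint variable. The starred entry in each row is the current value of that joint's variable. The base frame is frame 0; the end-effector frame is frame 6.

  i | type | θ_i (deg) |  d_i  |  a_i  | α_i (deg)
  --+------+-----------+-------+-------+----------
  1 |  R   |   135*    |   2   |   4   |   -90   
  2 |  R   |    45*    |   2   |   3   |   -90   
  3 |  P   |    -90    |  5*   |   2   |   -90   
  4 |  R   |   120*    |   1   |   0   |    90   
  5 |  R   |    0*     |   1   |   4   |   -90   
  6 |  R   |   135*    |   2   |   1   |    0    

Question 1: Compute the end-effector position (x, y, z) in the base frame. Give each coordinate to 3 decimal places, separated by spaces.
after link 1: o_1 = (-2.8284, 2.8284, 2.0000)
after link 2: o_2 = (-5.7426, 2.9142, -0.1213)
after link 3: o_3 = (-4.6569, -1.0000, -3.6569)
after link 4: o_4 = (-5.1569, -0.5000, -4.3640)
after link 5: o_5 = (-6.3371, 2.2839, -1.5609)
after link 6: o_6 = (-6.6711, 2.9839, -3.6581)

-6.671 2.984 -3.658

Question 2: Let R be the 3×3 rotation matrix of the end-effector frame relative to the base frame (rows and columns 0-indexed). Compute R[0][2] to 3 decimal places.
End-effector z-axis (col 2 of R) = (-0.5000,0.5000,-0.7071)
R[0][2] = -0.5000

-0.500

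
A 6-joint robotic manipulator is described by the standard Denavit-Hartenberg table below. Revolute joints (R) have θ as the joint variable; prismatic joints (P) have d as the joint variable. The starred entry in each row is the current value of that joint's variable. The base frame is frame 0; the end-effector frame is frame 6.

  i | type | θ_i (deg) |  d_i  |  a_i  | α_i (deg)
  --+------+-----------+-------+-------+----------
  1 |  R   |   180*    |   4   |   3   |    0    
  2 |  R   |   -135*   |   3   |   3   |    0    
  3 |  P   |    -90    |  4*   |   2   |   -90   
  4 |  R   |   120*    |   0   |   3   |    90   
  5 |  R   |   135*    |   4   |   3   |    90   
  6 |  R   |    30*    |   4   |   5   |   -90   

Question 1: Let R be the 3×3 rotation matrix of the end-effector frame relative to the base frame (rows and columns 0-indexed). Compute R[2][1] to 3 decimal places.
End-effector y-axis (col 1 of R) = (-0.2500,-0.7500,0.6124)
R[2][1] = 0.6124

0.612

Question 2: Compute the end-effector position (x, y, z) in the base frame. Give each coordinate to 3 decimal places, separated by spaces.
after link 1: o_1 = (-3.0000, 0.0000, 4.0000)
after link 2: o_2 = (-0.8787, 2.1213, 7.0000)
after link 3: o_3 = (0.5355, 0.7071, 11.0000)
after link 4: o_4 = (-0.5251, 1.7678, 8.4019)
after link 5: o_5 = (4.1744, 0.0683, 8.2390)
after link 6: o_6 = (9.9529, 2.6199, 7.1912)

9.953 2.620 7.191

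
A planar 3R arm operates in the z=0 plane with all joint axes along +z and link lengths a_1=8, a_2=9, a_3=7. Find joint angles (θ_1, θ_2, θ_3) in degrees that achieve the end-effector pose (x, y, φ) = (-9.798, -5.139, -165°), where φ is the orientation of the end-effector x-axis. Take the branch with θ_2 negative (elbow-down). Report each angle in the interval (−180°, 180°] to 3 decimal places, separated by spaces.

-45.001 -150.001 30.002

wrist centre = target − a_3·(cos φ, sin φ) = (-3.0365, -3.3273)
cos θ_2 = (20.2912−8²−9²)/(2·8·9) = -0.8660; θ_2 = -150.0009° (elbow-down)
β = atan2(-3.3273,-3.0365) = -132.3841°; ψ = atan2(-4.4999,0.2057) = -87.3827°
θ_1 = β − ψ = -45.0014°
θ_3 = φ − θ_1 − θ_2 = 30.0023° (wrapped to (-180°,180°])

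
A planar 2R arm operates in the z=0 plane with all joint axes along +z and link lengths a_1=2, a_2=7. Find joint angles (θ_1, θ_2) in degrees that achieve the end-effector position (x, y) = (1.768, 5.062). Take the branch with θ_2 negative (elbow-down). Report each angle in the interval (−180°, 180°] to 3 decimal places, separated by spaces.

-149.993 -150.007

cos θ_2 = (28.7497−2²−7²)/(2·2·7) = -0.8661; θ_2 = -150.0066° (elbow-down)
β = atan2(5.0620,1.7680) = 70.7473°; ψ = atan2(-3.4993,-4.0626) = -139.2601°
θ_1 = β − ψ = 210.0074°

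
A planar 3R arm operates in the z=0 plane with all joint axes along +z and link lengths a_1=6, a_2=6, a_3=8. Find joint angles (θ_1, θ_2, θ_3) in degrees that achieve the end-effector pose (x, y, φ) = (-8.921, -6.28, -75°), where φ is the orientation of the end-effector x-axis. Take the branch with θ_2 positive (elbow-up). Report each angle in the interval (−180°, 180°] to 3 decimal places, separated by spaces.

wrist centre = target − a_3·(cos φ, sin φ) = (-10.9916, 1.4474)
cos θ_2 = (122.9092−6²−6²)/(2·6·6) = 0.7071; θ_2 = 45.0028° (elbow-up)
β = atan2(1.4474,-10.9916) = 172.4983°; ψ = atan2(4.2428,10.2424) = 22.5014°
θ_1 = β − ψ = 149.9969°
θ_3 = φ − θ_1 − θ_2 = 90.0004° (wrapped to (-180°,180°])

149.997 45.003 90.000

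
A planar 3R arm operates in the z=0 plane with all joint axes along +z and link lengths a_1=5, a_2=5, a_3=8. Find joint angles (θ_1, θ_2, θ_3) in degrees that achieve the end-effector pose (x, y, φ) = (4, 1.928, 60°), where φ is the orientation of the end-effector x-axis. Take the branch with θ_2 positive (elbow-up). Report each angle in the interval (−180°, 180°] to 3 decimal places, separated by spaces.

-149.999 119.997 90.001

wrist centre = target − a_3·(cos φ, sin φ) = (-0.0000, -5.0002)
cos θ_2 = (25.0020−5²−5²)/(2·5·5) = -0.5000; θ_2 = 119.9973° (elbow-up)
β = atan2(-5.0002,-0.0000) = -90.0000°; ψ = atan2(4.3302,2.5002) = 59.9987°
θ_1 = β − ψ = -149.9987°
θ_3 = φ − θ_1 − θ_2 = 90.0013° (wrapped to (-180°,180°])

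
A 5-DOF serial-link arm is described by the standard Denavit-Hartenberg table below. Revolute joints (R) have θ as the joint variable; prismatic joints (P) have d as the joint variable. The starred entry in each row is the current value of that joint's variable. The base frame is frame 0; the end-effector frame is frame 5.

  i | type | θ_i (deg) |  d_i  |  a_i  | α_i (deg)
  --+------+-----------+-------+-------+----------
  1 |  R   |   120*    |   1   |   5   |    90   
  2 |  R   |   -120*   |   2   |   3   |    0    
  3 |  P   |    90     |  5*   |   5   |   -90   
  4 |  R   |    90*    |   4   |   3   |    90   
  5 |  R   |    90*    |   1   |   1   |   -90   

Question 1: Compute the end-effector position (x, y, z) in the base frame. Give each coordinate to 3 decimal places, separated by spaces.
-2.134 11.696 -0.268

after link 1: o_1 = (-2.5000, 4.3301, 1.0000)
after link 2: o_2 = (-0.0179, 4.0311, -1.5981)
after link 3: o_3 = (2.1471, 10.2811, -4.0981)
after link 4: o_4 = (-1.4510, 10.5131, -0.6340)
after link 5: o_5 = (-2.1340, 11.6962, -0.2679)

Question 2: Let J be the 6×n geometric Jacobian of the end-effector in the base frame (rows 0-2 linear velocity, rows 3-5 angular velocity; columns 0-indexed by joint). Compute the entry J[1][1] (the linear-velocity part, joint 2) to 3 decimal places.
axis z_1 = (0.8660,0.5000,0.0000); lever o_n−o_1 = (0.3660,7.3660,-1.2679)
cross product → J_v[:, 1] = (-0.6340,1.0981,6.1962)
J_ω[:, 1] = z_1
entry J[1][1] = 1.0981

1.098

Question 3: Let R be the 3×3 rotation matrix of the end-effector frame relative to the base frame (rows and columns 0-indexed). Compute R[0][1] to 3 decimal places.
End-effector y-axis (col 1 of R) = (0.4330,-0.7500,0.5000)
R[0][1] = 0.4330

0.433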